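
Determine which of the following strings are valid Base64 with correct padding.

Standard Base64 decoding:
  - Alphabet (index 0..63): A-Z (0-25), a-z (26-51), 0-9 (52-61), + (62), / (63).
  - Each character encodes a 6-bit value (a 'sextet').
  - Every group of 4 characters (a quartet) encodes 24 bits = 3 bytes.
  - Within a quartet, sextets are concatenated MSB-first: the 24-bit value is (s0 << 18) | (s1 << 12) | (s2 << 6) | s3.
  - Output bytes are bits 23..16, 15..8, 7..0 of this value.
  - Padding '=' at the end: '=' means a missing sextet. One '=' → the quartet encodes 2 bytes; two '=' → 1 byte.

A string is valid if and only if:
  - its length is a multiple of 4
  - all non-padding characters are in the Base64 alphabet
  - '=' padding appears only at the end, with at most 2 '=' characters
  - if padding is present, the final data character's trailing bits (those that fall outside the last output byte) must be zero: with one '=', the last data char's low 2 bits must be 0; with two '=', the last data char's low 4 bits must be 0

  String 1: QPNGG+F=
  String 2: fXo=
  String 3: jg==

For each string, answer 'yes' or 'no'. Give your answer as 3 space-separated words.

Answer: no yes yes

Derivation:
String 1: 'QPNGG+F=' → invalid (bad trailing bits)
String 2: 'fXo=' → valid
String 3: 'jg==' → valid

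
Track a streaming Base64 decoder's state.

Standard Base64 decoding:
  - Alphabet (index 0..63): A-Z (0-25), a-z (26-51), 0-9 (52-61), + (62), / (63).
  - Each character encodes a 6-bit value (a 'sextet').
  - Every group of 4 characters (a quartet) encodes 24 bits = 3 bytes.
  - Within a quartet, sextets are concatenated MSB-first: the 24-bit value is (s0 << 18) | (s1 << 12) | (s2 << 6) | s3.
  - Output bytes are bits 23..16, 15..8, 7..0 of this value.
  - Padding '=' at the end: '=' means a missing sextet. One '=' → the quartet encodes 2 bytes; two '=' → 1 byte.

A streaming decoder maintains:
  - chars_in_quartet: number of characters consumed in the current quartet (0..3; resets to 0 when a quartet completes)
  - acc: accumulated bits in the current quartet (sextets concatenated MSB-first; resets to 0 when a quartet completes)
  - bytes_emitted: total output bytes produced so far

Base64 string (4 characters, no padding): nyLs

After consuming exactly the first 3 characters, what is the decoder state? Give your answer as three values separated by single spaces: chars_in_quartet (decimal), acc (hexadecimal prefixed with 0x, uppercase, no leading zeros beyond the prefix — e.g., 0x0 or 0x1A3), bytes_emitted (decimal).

After char 0 ('n'=39): chars_in_quartet=1 acc=0x27 bytes_emitted=0
After char 1 ('y'=50): chars_in_quartet=2 acc=0x9F2 bytes_emitted=0
After char 2 ('L'=11): chars_in_quartet=3 acc=0x27C8B bytes_emitted=0

Answer: 3 0x27C8B 0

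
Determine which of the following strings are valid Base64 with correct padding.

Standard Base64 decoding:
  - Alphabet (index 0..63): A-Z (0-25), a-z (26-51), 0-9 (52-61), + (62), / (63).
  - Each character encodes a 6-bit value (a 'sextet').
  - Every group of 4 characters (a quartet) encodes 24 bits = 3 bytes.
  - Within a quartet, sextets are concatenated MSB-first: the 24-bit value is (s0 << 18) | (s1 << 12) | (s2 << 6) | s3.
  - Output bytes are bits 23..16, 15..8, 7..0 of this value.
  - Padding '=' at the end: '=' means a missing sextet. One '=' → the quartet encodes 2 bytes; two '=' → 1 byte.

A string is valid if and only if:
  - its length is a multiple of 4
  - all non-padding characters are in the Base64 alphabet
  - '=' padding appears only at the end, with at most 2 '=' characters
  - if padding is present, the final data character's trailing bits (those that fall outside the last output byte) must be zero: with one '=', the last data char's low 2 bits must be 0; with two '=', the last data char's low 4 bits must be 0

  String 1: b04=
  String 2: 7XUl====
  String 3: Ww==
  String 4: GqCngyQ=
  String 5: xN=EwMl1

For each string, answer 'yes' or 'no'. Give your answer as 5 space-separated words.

Answer: yes no yes yes no

Derivation:
String 1: 'b04=' → valid
String 2: '7XUl====' → invalid (4 pad chars (max 2))
String 3: 'Ww==' → valid
String 4: 'GqCngyQ=' → valid
String 5: 'xN=EwMl1' → invalid (bad char(s): ['=']; '=' in middle)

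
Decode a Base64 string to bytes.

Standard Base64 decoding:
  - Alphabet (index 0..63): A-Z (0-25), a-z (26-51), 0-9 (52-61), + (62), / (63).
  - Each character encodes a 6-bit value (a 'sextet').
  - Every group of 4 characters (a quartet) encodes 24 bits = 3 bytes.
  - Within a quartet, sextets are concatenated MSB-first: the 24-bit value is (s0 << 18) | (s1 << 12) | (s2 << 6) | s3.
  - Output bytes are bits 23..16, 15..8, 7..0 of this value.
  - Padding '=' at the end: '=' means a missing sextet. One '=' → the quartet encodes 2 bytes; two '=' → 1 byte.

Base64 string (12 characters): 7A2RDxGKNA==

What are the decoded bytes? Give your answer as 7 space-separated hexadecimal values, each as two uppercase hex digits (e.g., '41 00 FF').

Answer: EC 0D 91 0F 11 8A 34

Derivation:
After char 0 ('7'=59): chars_in_quartet=1 acc=0x3B bytes_emitted=0
After char 1 ('A'=0): chars_in_quartet=2 acc=0xEC0 bytes_emitted=0
After char 2 ('2'=54): chars_in_quartet=3 acc=0x3B036 bytes_emitted=0
After char 3 ('R'=17): chars_in_quartet=4 acc=0xEC0D91 -> emit EC 0D 91, reset; bytes_emitted=3
After char 4 ('D'=3): chars_in_quartet=1 acc=0x3 bytes_emitted=3
After char 5 ('x'=49): chars_in_quartet=2 acc=0xF1 bytes_emitted=3
After char 6 ('G'=6): chars_in_quartet=3 acc=0x3C46 bytes_emitted=3
After char 7 ('K'=10): chars_in_quartet=4 acc=0xF118A -> emit 0F 11 8A, reset; bytes_emitted=6
After char 8 ('N'=13): chars_in_quartet=1 acc=0xD bytes_emitted=6
After char 9 ('A'=0): chars_in_quartet=2 acc=0x340 bytes_emitted=6
Padding '==': partial quartet acc=0x340 -> emit 34; bytes_emitted=7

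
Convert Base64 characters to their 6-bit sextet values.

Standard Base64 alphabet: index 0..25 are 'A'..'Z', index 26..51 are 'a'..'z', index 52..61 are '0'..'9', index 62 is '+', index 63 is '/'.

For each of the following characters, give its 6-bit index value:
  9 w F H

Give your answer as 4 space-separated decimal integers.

'9': 0..9 range, 52 + ord('9') − ord('0') = 61
'w': a..z range, 26 + ord('w') − ord('a') = 48
'F': A..Z range, ord('F') − ord('A') = 5
'H': A..Z range, ord('H') − ord('A') = 7

Answer: 61 48 5 7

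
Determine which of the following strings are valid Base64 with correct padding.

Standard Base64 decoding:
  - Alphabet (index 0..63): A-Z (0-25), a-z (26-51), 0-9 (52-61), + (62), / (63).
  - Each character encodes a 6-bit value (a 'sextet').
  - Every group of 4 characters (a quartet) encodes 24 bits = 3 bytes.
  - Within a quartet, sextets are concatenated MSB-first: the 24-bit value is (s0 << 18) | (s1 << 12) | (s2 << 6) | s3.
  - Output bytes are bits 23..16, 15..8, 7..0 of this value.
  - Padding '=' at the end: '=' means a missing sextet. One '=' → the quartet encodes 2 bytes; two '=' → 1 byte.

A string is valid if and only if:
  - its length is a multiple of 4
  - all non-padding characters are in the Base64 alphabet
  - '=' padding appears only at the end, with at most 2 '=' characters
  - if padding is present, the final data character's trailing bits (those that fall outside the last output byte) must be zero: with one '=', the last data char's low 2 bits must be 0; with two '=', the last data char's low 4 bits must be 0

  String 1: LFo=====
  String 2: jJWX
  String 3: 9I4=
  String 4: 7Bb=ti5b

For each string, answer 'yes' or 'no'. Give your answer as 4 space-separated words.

String 1: 'LFo=====' → invalid (5 pad chars (max 2))
String 2: 'jJWX' → valid
String 3: '9I4=' → valid
String 4: '7Bb=ti5b' → invalid (bad char(s): ['=']; '=' in middle)

Answer: no yes yes no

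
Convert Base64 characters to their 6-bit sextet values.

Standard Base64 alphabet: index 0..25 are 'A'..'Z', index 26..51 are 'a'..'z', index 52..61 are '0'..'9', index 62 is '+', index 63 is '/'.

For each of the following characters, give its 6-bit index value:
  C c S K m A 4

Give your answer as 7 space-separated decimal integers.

'C': A..Z range, ord('C') − ord('A') = 2
'c': a..z range, 26 + ord('c') − ord('a') = 28
'S': A..Z range, ord('S') − ord('A') = 18
'K': A..Z range, ord('K') − ord('A') = 10
'm': a..z range, 26 + ord('m') − ord('a') = 38
'A': A..Z range, ord('A') − ord('A') = 0
'4': 0..9 range, 52 + ord('4') − ord('0') = 56

Answer: 2 28 18 10 38 0 56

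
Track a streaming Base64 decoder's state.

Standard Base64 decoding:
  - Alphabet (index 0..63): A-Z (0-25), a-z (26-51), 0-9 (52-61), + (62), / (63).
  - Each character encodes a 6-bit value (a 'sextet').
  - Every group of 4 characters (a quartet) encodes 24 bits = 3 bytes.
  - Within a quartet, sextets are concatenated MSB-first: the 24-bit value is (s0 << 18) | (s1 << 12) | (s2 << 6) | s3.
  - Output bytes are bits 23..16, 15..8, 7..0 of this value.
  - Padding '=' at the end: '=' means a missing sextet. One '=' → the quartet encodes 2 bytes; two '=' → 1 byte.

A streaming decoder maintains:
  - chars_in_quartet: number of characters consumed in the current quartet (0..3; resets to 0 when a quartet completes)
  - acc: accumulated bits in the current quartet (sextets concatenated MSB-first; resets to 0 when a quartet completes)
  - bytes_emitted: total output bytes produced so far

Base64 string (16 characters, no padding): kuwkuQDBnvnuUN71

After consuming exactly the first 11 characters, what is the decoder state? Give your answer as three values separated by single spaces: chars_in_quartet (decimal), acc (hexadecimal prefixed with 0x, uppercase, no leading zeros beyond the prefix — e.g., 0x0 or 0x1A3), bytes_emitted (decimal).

Answer: 3 0x27BE7 6

Derivation:
After char 0 ('k'=36): chars_in_quartet=1 acc=0x24 bytes_emitted=0
After char 1 ('u'=46): chars_in_quartet=2 acc=0x92E bytes_emitted=0
After char 2 ('w'=48): chars_in_quartet=3 acc=0x24BB0 bytes_emitted=0
After char 3 ('k'=36): chars_in_quartet=4 acc=0x92EC24 -> emit 92 EC 24, reset; bytes_emitted=3
After char 4 ('u'=46): chars_in_quartet=1 acc=0x2E bytes_emitted=3
After char 5 ('Q'=16): chars_in_quartet=2 acc=0xB90 bytes_emitted=3
After char 6 ('D'=3): chars_in_quartet=3 acc=0x2E403 bytes_emitted=3
After char 7 ('B'=1): chars_in_quartet=4 acc=0xB900C1 -> emit B9 00 C1, reset; bytes_emitted=6
After char 8 ('n'=39): chars_in_quartet=1 acc=0x27 bytes_emitted=6
After char 9 ('v'=47): chars_in_quartet=2 acc=0x9EF bytes_emitted=6
After char 10 ('n'=39): chars_in_quartet=3 acc=0x27BE7 bytes_emitted=6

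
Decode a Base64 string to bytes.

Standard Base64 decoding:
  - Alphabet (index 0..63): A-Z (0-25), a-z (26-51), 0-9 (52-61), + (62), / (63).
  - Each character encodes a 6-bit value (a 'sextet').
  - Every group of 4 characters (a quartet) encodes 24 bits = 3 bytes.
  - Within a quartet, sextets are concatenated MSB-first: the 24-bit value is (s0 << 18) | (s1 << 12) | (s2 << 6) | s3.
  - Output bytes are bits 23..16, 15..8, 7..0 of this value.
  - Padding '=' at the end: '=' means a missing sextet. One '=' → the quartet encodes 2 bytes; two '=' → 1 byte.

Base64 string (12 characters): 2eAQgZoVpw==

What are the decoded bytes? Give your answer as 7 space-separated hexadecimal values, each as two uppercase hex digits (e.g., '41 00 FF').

After char 0 ('2'=54): chars_in_quartet=1 acc=0x36 bytes_emitted=0
After char 1 ('e'=30): chars_in_quartet=2 acc=0xD9E bytes_emitted=0
After char 2 ('A'=0): chars_in_quartet=3 acc=0x36780 bytes_emitted=0
After char 3 ('Q'=16): chars_in_quartet=4 acc=0xD9E010 -> emit D9 E0 10, reset; bytes_emitted=3
After char 4 ('g'=32): chars_in_quartet=1 acc=0x20 bytes_emitted=3
After char 5 ('Z'=25): chars_in_quartet=2 acc=0x819 bytes_emitted=3
After char 6 ('o'=40): chars_in_quartet=3 acc=0x20668 bytes_emitted=3
After char 7 ('V'=21): chars_in_quartet=4 acc=0x819A15 -> emit 81 9A 15, reset; bytes_emitted=6
After char 8 ('p'=41): chars_in_quartet=1 acc=0x29 bytes_emitted=6
After char 9 ('w'=48): chars_in_quartet=2 acc=0xA70 bytes_emitted=6
Padding '==': partial quartet acc=0xA70 -> emit A7; bytes_emitted=7

Answer: D9 E0 10 81 9A 15 A7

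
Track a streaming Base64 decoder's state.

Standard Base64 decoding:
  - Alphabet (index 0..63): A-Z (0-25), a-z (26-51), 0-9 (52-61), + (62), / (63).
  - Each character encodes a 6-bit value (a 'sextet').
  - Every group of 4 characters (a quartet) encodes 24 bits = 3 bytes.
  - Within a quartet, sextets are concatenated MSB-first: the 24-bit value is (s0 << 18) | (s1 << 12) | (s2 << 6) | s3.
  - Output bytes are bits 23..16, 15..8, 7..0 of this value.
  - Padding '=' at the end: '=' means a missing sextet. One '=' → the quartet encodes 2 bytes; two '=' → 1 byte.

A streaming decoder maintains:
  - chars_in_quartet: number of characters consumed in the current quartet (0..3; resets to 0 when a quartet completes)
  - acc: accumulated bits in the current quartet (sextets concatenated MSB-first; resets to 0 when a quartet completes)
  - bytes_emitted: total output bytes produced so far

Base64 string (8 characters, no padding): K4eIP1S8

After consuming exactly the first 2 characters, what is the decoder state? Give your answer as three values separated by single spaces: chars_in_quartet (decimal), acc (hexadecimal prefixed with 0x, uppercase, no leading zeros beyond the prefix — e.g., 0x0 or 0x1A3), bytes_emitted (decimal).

After char 0 ('K'=10): chars_in_quartet=1 acc=0xA bytes_emitted=0
After char 1 ('4'=56): chars_in_quartet=2 acc=0x2B8 bytes_emitted=0

Answer: 2 0x2B8 0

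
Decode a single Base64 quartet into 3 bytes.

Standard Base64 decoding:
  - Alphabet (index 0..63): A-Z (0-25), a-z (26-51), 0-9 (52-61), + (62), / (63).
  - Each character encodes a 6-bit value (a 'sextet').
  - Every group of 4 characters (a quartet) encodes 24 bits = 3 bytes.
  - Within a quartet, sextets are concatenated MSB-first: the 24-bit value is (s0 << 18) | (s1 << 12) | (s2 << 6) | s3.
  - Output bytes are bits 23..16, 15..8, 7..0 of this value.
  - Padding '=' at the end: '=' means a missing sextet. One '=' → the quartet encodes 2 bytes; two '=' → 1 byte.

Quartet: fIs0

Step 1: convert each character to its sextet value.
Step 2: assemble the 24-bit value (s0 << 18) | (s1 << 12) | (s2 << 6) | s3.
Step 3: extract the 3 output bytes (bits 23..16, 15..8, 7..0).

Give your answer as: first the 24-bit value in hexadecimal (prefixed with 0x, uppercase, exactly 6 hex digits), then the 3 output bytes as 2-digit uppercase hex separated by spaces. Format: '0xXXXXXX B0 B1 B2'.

Answer: 0x7C8B34 7C 8B 34

Derivation:
Sextets: f=31, I=8, s=44, 0=52
24-bit: (31<<18) | (8<<12) | (44<<6) | 52
      = 0x7C0000 | 0x008000 | 0x000B00 | 0x000034
      = 0x7C8B34
Bytes: (v>>16)&0xFF=7C, (v>>8)&0xFF=8B, v&0xFF=34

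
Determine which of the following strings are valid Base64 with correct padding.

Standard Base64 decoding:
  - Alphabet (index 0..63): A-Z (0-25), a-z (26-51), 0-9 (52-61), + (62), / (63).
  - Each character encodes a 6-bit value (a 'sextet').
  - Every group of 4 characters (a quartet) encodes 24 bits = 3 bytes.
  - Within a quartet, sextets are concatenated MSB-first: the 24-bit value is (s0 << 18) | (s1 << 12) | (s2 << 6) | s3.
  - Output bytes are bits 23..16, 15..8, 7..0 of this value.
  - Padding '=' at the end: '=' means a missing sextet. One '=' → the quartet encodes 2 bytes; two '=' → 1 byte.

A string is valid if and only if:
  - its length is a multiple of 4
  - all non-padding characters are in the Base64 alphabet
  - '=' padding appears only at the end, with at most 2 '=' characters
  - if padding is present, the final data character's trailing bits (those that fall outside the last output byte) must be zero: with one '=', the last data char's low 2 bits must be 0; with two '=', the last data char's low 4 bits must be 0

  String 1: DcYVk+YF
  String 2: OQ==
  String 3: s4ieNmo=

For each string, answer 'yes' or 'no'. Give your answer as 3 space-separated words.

Answer: yes yes yes

Derivation:
String 1: 'DcYVk+YF' → valid
String 2: 'OQ==' → valid
String 3: 's4ieNmo=' → valid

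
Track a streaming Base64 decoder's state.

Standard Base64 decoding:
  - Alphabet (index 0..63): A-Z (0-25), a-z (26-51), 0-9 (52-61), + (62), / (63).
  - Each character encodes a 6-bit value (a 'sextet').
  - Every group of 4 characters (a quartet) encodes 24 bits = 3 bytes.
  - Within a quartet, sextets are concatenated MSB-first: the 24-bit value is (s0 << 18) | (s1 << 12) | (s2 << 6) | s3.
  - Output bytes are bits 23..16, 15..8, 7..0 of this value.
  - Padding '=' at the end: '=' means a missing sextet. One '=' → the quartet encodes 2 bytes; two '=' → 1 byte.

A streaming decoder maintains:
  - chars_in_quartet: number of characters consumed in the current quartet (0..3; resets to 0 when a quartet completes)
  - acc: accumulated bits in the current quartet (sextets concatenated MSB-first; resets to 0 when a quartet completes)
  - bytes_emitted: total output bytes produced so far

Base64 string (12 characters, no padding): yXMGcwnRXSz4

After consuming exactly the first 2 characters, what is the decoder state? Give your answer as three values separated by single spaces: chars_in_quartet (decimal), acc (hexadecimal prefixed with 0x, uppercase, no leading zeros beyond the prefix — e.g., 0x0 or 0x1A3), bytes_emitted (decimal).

Answer: 2 0xC97 0

Derivation:
After char 0 ('y'=50): chars_in_quartet=1 acc=0x32 bytes_emitted=0
After char 1 ('X'=23): chars_in_quartet=2 acc=0xC97 bytes_emitted=0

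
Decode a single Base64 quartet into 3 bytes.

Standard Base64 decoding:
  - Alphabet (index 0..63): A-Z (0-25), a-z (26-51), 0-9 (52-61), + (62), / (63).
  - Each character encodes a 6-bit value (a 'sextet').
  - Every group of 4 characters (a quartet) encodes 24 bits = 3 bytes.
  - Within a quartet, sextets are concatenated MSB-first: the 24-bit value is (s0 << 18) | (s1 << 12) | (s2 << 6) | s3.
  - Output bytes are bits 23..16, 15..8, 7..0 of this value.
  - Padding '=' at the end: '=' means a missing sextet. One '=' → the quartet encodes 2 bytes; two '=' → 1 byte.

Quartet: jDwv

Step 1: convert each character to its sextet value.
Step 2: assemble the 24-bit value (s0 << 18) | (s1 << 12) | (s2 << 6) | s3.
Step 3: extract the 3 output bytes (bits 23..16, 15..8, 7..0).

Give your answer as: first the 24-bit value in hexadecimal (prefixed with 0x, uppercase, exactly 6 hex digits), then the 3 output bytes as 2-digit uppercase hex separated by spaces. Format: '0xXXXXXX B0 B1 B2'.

Sextets: j=35, D=3, w=48, v=47
24-bit: (35<<18) | (3<<12) | (48<<6) | 47
      = 0x8C0000 | 0x003000 | 0x000C00 | 0x00002F
      = 0x8C3C2F
Bytes: (v>>16)&0xFF=8C, (v>>8)&0xFF=3C, v&0xFF=2F

Answer: 0x8C3C2F 8C 3C 2F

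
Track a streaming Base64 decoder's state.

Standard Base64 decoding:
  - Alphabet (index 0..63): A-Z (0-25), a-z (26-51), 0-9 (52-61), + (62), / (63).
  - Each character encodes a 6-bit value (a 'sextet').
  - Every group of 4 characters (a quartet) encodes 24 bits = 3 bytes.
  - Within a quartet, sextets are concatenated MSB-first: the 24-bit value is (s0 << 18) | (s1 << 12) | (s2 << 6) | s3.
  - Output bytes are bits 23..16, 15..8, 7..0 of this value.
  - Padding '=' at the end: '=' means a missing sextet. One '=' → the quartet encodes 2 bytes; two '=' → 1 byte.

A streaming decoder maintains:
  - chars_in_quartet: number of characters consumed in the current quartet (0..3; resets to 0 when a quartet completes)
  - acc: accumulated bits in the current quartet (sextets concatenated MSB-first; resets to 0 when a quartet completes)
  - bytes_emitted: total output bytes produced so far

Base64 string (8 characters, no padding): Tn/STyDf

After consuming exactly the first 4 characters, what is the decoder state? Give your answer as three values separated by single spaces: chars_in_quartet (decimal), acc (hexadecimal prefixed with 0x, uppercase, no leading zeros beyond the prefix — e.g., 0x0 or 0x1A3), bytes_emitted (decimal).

After char 0 ('T'=19): chars_in_quartet=1 acc=0x13 bytes_emitted=0
After char 1 ('n'=39): chars_in_quartet=2 acc=0x4E7 bytes_emitted=0
After char 2 ('/'=63): chars_in_quartet=3 acc=0x139FF bytes_emitted=0
After char 3 ('S'=18): chars_in_quartet=4 acc=0x4E7FD2 -> emit 4E 7F D2, reset; bytes_emitted=3

Answer: 0 0x0 3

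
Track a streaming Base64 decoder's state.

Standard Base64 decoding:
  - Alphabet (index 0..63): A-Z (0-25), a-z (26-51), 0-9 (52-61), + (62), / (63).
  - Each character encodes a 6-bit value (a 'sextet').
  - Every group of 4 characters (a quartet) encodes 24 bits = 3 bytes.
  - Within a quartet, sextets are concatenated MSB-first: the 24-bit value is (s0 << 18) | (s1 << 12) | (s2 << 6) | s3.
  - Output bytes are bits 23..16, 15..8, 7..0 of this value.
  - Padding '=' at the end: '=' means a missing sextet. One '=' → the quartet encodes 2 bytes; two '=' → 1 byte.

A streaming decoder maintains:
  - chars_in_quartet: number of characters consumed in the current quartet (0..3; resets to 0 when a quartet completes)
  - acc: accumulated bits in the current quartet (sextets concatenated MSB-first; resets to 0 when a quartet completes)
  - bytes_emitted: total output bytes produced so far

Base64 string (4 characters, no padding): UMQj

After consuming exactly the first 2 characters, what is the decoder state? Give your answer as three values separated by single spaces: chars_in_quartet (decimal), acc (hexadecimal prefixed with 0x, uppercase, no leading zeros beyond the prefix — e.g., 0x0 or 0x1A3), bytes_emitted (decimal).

After char 0 ('U'=20): chars_in_quartet=1 acc=0x14 bytes_emitted=0
After char 1 ('M'=12): chars_in_quartet=2 acc=0x50C bytes_emitted=0

Answer: 2 0x50C 0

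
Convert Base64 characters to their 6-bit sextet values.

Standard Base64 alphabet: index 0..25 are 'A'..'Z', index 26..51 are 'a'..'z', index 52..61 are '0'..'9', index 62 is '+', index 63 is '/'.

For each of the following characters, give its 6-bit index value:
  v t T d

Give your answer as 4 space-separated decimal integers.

'v': a..z range, 26 + ord('v') − ord('a') = 47
't': a..z range, 26 + ord('t') − ord('a') = 45
'T': A..Z range, ord('T') − ord('A') = 19
'd': a..z range, 26 + ord('d') − ord('a') = 29

Answer: 47 45 19 29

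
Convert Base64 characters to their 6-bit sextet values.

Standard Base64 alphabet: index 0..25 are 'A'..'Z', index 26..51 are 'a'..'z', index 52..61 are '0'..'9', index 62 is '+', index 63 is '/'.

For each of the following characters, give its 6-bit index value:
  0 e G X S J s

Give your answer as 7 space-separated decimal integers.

'0': 0..9 range, 52 + ord('0') − ord('0') = 52
'e': a..z range, 26 + ord('e') − ord('a') = 30
'G': A..Z range, ord('G') − ord('A') = 6
'X': A..Z range, ord('X') − ord('A') = 23
'S': A..Z range, ord('S') − ord('A') = 18
'J': A..Z range, ord('J') − ord('A') = 9
's': a..z range, 26 + ord('s') − ord('a') = 44

Answer: 52 30 6 23 18 9 44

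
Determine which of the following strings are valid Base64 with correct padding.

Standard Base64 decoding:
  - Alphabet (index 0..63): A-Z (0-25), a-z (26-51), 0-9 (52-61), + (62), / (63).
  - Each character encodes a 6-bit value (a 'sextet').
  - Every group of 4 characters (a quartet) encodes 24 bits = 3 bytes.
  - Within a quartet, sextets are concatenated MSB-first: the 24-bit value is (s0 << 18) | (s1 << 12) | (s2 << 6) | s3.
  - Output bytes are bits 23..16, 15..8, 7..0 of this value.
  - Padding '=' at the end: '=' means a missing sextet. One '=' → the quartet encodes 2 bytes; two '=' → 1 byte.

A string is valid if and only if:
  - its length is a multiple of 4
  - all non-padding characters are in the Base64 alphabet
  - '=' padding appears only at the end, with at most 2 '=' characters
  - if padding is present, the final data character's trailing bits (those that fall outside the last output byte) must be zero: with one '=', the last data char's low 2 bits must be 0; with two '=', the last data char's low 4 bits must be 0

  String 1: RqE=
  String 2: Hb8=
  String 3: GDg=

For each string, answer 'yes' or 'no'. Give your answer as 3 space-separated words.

Answer: yes yes yes

Derivation:
String 1: 'RqE=' → valid
String 2: 'Hb8=' → valid
String 3: 'GDg=' → valid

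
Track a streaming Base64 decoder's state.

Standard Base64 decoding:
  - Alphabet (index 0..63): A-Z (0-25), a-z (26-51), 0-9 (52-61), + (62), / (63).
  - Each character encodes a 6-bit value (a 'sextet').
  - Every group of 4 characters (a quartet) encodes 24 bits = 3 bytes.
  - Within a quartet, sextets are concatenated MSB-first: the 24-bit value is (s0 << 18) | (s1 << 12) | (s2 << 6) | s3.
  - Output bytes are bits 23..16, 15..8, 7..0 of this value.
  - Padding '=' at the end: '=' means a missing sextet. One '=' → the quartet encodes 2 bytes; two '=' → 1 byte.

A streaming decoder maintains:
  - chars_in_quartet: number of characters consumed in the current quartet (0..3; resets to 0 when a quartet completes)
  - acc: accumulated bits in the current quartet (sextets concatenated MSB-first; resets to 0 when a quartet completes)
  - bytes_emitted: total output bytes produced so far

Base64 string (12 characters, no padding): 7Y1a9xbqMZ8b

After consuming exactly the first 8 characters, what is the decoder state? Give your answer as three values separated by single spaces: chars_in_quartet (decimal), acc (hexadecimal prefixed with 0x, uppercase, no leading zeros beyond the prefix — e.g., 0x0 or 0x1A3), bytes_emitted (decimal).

After char 0 ('7'=59): chars_in_quartet=1 acc=0x3B bytes_emitted=0
After char 1 ('Y'=24): chars_in_quartet=2 acc=0xED8 bytes_emitted=0
After char 2 ('1'=53): chars_in_quartet=3 acc=0x3B635 bytes_emitted=0
After char 3 ('a'=26): chars_in_quartet=4 acc=0xED8D5A -> emit ED 8D 5A, reset; bytes_emitted=3
After char 4 ('9'=61): chars_in_quartet=1 acc=0x3D bytes_emitted=3
After char 5 ('x'=49): chars_in_quartet=2 acc=0xF71 bytes_emitted=3
After char 6 ('b'=27): chars_in_quartet=3 acc=0x3DC5B bytes_emitted=3
After char 7 ('q'=42): chars_in_quartet=4 acc=0xF716EA -> emit F7 16 EA, reset; bytes_emitted=6

Answer: 0 0x0 6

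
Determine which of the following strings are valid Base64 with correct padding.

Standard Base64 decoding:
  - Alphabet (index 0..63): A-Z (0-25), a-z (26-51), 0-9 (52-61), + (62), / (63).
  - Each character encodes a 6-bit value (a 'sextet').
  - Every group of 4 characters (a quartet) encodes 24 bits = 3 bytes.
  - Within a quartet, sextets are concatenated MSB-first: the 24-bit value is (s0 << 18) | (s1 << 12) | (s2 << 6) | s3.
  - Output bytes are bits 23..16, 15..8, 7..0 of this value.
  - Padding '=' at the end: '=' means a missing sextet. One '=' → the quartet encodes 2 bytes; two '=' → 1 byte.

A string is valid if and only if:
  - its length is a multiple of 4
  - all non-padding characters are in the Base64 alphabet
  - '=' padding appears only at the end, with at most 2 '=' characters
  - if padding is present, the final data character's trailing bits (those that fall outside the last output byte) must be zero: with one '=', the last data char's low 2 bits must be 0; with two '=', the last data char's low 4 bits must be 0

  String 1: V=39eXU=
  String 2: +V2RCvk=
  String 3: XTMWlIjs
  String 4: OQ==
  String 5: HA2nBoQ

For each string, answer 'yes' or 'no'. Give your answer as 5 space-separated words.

Answer: no yes yes yes no

Derivation:
String 1: 'V=39eXU=' → invalid (bad char(s): ['=']; '=' in middle)
String 2: '+V2RCvk=' → valid
String 3: 'XTMWlIjs' → valid
String 4: 'OQ==' → valid
String 5: 'HA2nBoQ' → invalid (len=7 not mult of 4)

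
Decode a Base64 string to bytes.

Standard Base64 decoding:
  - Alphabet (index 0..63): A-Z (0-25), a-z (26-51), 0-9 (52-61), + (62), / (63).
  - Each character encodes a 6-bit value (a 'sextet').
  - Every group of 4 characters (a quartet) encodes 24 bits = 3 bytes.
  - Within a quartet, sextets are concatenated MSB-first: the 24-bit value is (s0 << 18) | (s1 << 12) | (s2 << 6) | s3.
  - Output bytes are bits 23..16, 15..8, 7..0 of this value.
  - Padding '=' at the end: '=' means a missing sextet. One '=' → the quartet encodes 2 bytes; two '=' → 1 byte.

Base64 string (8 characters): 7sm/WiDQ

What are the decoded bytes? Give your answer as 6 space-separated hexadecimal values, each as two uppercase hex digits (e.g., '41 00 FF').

Answer: EE C9 BF 5A 20 D0

Derivation:
After char 0 ('7'=59): chars_in_quartet=1 acc=0x3B bytes_emitted=0
After char 1 ('s'=44): chars_in_quartet=2 acc=0xEEC bytes_emitted=0
After char 2 ('m'=38): chars_in_quartet=3 acc=0x3BB26 bytes_emitted=0
After char 3 ('/'=63): chars_in_quartet=4 acc=0xEEC9BF -> emit EE C9 BF, reset; bytes_emitted=3
After char 4 ('W'=22): chars_in_quartet=1 acc=0x16 bytes_emitted=3
After char 5 ('i'=34): chars_in_quartet=2 acc=0x5A2 bytes_emitted=3
After char 6 ('D'=3): chars_in_quartet=3 acc=0x16883 bytes_emitted=3
After char 7 ('Q'=16): chars_in_quartet=4 acc=0x5A20D0 -> emit 5A 20 D0, reset; bytes_emitted=6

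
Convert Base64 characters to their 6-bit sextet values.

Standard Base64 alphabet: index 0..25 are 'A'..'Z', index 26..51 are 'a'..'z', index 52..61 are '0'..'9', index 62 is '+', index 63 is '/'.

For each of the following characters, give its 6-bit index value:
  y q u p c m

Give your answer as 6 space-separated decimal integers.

'y': a..z range, 26 + ord('y') − ord('a') = 50
'q': a..z range, 26 + ord('q') − ord('a') = 42
'u': a..z range, 26 + ord('u') − ord('a') = 46
'p': a..z range, 26 + ord('p') − ord('a') = 41
'c': a..z range, 26 + ord('c') − ord('a') = 28
'm': a..z range, 26 + ord('m') − ord('a') = 38

Answer: 50 42 46 41 28 38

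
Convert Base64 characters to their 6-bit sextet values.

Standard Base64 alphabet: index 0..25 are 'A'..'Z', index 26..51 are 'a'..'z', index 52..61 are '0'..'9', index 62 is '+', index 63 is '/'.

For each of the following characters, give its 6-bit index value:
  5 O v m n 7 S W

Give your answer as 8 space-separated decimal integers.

Answer: 57 14 47 38 39 59 18 22

Derivation:
'5': 0..9 range, 52 + ord('5') − ord('0') = 57
'O': A..Z range, ord('O') − ord('A') = 14
'v': a..z range, 26 + ord('v') − ord('a') = 47
'm': a..z range, 26 + ord('m') − ord('a') = 38
'n': a..z range, 26 + ord('n') − ord('a') = 39
'7': 0..9 range, 52 + ord('7') − ord('0') = 59
'S': A..Z range, ord('S') − ord('A') = 18
'W': A..Z range, ord('W') − ord('A') = 22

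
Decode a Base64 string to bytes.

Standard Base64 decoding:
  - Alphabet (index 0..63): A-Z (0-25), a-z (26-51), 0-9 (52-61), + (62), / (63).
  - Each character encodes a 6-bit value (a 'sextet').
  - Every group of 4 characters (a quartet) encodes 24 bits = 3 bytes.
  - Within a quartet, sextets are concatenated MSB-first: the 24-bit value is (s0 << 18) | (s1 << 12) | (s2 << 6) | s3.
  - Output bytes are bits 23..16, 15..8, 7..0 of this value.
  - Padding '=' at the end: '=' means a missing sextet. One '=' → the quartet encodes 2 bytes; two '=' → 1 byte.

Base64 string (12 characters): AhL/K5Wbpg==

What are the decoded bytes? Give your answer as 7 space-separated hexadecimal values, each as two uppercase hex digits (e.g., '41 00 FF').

After char 0 ('A'=0): chars_in_quartet=1 acc=0x0 bytes_emitted=0
After char 1 ('h'=33): chars_in_quartet=2 acc=0x21 bytes_emitted=0
After char 2 ('L'=11): chars_in_quartet=3 acc=0x84B bytes_emitted=0
After char 3 ('/'=63): chars_in_quartet=4 acc=0x212FF -> emit 02 12 FF, reset; bytes_emitted=3
After char 4 ('K'=10): chars_in_quartet=1 acc=0xA bytes_emitted=3
After char 5 ('5'=57): chars_in_quartet=2 acc=0x2B9 bytes_emitted=3
After char 6 ('W'=22): chars_in_quartet=3 acc=0xAE56 bytes_emitted=3
After char 7 ('b'=27): chars_in_quartet=4 acc=0x2B959B -> emit 2B 95 9B, reset; bytes_emitted=6
After char 8 ('p'=41): chars_in_quartet=1 acc=0x29 bytes_emitted=6
After char 9 ('g'=32): chars_in_quartet=2 acc=0xA60 bytes_emitted=6
Padding '==': partial quartet acc=0xA60 -> emit A6; bytes_emitted=7

Answer: 02 12 FF 2B 95 9B A6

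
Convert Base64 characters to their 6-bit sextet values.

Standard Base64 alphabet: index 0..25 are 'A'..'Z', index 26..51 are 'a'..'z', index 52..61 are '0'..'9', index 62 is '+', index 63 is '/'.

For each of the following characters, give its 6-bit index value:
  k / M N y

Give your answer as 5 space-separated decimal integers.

'k': a..z range, 26 + ord('k') − ord('a') = 36
'/': index 63
'M': A..Z range, ord('M') − ord('A') = 12
'N': A..Z range, ord('N') − ord('A') = 13
'y': a..z range, 26 + ord('y') − ord('a') = 50

Answer: 36 63 12 13 50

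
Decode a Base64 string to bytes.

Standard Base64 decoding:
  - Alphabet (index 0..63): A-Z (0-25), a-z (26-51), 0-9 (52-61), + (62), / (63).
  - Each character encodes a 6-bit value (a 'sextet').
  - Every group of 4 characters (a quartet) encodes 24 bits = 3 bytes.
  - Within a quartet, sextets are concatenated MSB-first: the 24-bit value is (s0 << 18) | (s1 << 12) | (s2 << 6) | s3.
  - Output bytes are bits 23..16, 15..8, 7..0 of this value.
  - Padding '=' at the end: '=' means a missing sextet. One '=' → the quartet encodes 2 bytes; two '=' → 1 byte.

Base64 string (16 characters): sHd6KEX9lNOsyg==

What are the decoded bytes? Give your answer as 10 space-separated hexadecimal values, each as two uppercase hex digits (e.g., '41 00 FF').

Answer: B0 77 7A 28 45 FD 94 D3 AC CA

Derivation:
After char 0 ('s'=44): chars_in_quartet=1 acc=0x2C bytes_emitted=0
After char 1 ('H'=7): chars_in_quartet=2 acc=0xB07 bytes_emitted=0
After char 2 ('d'=29): chars_in_quartet=3 acc=0x2C1DD bytes_emitted=0
After char 3 ('6'=58): chars_in_quartet=4 acc=0xB0777A -> emit B0 77 7A, reset; bytes_emitted=3
After char 4 ('K'=10): chars_in_quartet=1 acc=0xA bytes_emitted=3
After char 5 ('E'=4): chars_in_quartet=2 acc=0x284 bytes_emitted=3
After char 6 ('X'=23): chars_in_quartet=3 acc=0xA117 bytes_emitted=3
After char 7 ('9'=61): chars_in_quartet=4 acc=0x2845FD -> emit 28 45 FD, reset; bytes_emitted=6
After char 8 ('l'=37): chars_in_quartet=1 acc=0x25 bytes_emitted=6
After char 9 ('N'=13): chars_in_quartet=2 acc=0x94D bytes_emitted=6
After char 10 ('O'=14): chars_in_quartet=3 acc=0x2534E bytes_emitted=6
After char 11 ('s'=44): chars_in_quartet=4 acc=0x94D3AC -> emit 94 D3 AC, reset; bytes_emitted=9
After char 12 ('y'=50): chars_in_quartet=1 acc=0x32 bytes_emitted=9
After char 13 ('g'=32): chars_in_quartet=2 acc=0xCA0 bytes_emitted=9
Padding '==': partial quartet acc=0xCA0 -> emit CA; bytes_emitted=10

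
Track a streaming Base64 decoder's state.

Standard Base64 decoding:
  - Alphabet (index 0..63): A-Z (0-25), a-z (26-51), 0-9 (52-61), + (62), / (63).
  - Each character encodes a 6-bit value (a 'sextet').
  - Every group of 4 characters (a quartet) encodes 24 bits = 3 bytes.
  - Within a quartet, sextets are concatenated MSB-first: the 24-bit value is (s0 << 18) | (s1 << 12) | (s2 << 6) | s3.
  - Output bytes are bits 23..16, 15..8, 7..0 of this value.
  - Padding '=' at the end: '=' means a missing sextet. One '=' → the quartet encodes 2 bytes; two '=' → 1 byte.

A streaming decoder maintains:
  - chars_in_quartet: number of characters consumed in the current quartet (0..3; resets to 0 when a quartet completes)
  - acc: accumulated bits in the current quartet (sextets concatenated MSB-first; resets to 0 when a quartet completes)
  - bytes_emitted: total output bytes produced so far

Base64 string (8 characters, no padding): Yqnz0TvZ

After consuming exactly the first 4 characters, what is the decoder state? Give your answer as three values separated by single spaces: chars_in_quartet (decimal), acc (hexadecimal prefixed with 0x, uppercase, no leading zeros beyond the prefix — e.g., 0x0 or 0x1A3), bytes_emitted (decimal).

After char 0 ('Y'=24): chars_in_quartet=1 acc=0x18 bytes_emitted=0
After char 1 ('q'=42): chars_in_quartet=2 acc=0x62A bytes_emitted=0
After char 2 ('n'=39): chars_in_quartet=3 acc=0x18AA7 bytes_emitted=0
After char 3 ('z'=51): chars_in_quartet=4 acc=0x62A9F3 -> emit 62 A9 F3, reset; bytes_emitted=3

Answer: 0 0x0 3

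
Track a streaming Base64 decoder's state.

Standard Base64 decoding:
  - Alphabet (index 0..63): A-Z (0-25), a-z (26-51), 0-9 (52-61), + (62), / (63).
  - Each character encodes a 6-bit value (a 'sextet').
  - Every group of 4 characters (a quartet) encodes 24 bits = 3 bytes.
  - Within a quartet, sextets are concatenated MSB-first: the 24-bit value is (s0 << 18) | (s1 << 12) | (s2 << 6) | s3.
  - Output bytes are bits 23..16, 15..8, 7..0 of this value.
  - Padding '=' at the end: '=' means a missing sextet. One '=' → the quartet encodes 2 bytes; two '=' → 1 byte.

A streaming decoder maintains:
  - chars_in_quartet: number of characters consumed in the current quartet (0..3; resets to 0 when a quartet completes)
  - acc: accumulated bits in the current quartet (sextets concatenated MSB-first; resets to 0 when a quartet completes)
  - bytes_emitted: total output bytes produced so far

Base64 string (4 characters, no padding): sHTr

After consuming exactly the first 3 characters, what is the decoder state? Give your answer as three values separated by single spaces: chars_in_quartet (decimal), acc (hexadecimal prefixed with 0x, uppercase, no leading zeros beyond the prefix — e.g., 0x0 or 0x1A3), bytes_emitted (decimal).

Answer: 3 0x2C1D3 0

Derivation:
After char 0 ('s'=44): chars_in_quartet=1 acc=0x2C bytes_emitted=0
After char 1 ('H'=7): chars_in_quartet=2 acc=0xB07 bytes_emitted=0
After char 2 ('T'=19): chars_in_quartet=3 acc=0x2C1D3 bytes_emitted=0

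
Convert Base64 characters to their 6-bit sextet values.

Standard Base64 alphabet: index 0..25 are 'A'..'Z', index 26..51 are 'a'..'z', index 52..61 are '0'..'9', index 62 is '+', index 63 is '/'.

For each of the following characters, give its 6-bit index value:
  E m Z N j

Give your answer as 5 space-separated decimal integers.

'E': A..Z range, ord('E') − ord('A') = 4
'm': a..z range, 26 + ord('m') − ord('a') = 38
'Z': A..Z range, ord('Z') − ord('A') = 25
'N': A..Z range, ord('N') − ord('A') = 13
'j': a..z range, 26 + ord('j') − ord('a') = 35

Answer: 4 38 25 13 35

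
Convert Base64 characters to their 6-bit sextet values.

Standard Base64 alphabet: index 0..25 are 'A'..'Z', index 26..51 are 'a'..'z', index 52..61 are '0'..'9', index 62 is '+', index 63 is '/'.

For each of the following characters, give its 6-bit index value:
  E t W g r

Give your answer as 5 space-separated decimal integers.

Answer: 4 45 22 32 43

Derivation:
'E': A..Z range, ord('E') − ord('A') = 4
't': a..z range, 26 + ord('t') − ord('a') = 45
'W': A..Z range, ord('W') − ord('A') = 22
'g': a..z range, 26 + ord('g') − ord('a') = 32
'r': a..z range, 26 + ord('r') − ord('a') = 43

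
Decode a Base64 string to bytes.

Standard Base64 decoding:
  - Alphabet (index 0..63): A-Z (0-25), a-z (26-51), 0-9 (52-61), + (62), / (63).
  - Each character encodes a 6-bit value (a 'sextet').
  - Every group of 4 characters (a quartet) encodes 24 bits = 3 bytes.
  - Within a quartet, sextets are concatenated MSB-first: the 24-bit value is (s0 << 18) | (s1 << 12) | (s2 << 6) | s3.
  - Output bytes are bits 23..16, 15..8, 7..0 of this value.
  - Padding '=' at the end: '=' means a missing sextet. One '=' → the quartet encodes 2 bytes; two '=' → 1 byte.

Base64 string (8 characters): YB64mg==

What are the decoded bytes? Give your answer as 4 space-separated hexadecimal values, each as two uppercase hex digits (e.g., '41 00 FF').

Answer: 60 1E B8 9A

Derivation:
After char 0 ('Y'=24): chars_in_quartet=1 acc=0x18 bytes_emitted=0
After char 1 ('B'=1): chars_in_quartet=2 acc=0x601 bytes_emitted=0
After char 2 ('6'=58): chars_in_quartet=3 acc=0x1807A bytes_emitted=0
After char 3 ('4'=56): chars_in_quartet=4 acc=0x601EB8 -> emit 60 1E B8, reset; bytes_emitted=3
After char 4 ('m'=38): chars_in_quartet=1 acc=0x26 bytes_emitted=3
After char 5 ('g'=32): chars_in_quartet=2 acc=0x9A0 bytes_emitted=3
Padding '==': partial quartet acc=0x9A0 -> emit 9A; bytes_emitted=4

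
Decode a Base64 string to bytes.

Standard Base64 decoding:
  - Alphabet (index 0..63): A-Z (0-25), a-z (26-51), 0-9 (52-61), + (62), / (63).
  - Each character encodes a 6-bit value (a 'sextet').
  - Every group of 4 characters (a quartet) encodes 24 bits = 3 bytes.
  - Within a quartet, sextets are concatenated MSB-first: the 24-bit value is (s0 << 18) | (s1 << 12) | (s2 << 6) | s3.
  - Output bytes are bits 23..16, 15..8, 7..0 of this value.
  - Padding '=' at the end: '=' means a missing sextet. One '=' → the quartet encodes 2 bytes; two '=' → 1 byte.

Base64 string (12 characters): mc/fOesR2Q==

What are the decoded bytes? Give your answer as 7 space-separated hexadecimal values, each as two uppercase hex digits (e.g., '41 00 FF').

Answer: 99 CF DF 39 EB 11 D9

Derivation:
After char 0 ('m'=38): chars_in_quartet=1 acc=0x26 bytes_emitted=0
After char 1 ('c'=28): chars_in_quartet=2 acc=0x99C bytes_emitted=0
After char 2 ('/'=63): chars_in_quartet=3 acc=0x2673F bytes_emitted=0
After char 3 ('f'=31): chars_in_quartet=4 acc=0x99CFDF -> emit 99 CF DF, reset; bytes_emitted=3
After char 4 ('O'=14): chars_in_quartet=1 acc=0xE bytes_emitted=3
After char 5 ('e'=30): chars_in_quartet=2 acc=0x39E bytes_emitted=3
After char 6 ('s'=44): chars_in_quartet=3 acc=0xE7AC bytes_emitted=3
After char 7 ('R'=17): chars_in_quartet=4 acc=0x39EB11 -> emit 39 EB 11, reset; bytes_emitted=6
After char 8 ('2'=54): chars_in_quartet=1 acc=0x36 bytes_emitted=6
After char 9 ('Q'=16): chars_in_quartet=2 acc=0xD90 bytes_emitted=6
Padding '==': partial quartet acc=0xD90 -> emit D9; bytes_emitted=7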